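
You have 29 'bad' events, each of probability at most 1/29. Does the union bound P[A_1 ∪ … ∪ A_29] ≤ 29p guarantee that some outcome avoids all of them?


Union bound: P[∪_{i=1}^{29} A_i] ≤ Σ_i P[A_i] ≤ 29·p = 29·(1/29) = 1.
Numerically: 1 ≈ 1.0000.
Is 1 < 1? NO.
Since the bound 1 is ≥ 1, the union bound is uninformative here; it does NOT by itself certify existence.

29·p = 1 ≈ 1.0000; existence NOT certified by the union bound.


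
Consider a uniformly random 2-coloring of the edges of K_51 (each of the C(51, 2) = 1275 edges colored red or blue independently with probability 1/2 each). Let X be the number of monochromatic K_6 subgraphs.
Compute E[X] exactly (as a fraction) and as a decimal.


Let X = Σ_S X_S over the C(51, 6) = 18009460 subsets S of size 6, where X_S = 1 if the K_6 on S is monochromatic.
For a fixed S, the K_6 on S has C(6, 2) = 15 edges. P[all 15 edges red] = (1/2)^15, and likewise for blue, so P[monochromatic] = 2·(1/2)^15 = 2^{1 − 15} = 1/16384.
By linearity of expectation: E[X] = C(51, 6) · 2^{1 − 15} = 18009460 · 1/16384 = 4502365/4096.
Numerically: E[X] ≈ 1099.210.

E[X] = C(51,6)·2^(1−C(6,2)) = 4502365/4096 ≈ 1099.210.


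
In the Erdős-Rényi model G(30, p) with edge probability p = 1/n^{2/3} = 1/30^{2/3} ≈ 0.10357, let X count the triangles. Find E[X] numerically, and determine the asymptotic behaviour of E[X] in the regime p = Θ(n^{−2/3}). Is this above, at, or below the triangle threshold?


Number of potential triangles: C(30, 3) = 4060.
Each occurs with probability p³ ≈ (0.10357)³ ≈ 1.1111111e-03.
By linearity: E[X] = C(30, 3)·p³ ≈ 4060 · 1.1111111e-03 ≈ 4.51111.
Since α = 2/3 < 1, p = c/n^{2/3} ≫ 1/n is above the triangle threshold p ~ 1/n. Asymptotically E[X] ~ (c³/6)·n^{3(1−α)} = (1³/6)·n^{1} → ∞; triangles are abundant w.h.p.

E[X] ≈ 4.51111; in regime p = Θ(1/n^{2/3}) E[X] diverges (above the triangle threshold p ~ 1/n).


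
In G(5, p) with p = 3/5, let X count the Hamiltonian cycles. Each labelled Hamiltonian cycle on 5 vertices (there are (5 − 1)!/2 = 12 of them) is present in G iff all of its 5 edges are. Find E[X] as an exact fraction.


K_5 has (5 − 1)!/2 = 12 labelled Hamiltonian cycles.
For each such Hamiltonian cycle H, let X_H = 1 if all 5 edges of H are present in G. Then P[X_H = 1] = p^{5} = (3/5)^{5} = 243/3125.
Summing the indicators: E[X] = Σ_H E[X_H] = 12 · p^{5} = 12 · 243/3125 = 2916/3125.
Numerically: E[X] ≈ 0.93312.

E[X] = 12 · (3/5)^{5} = 2916/3125 ≈ 0.93312.


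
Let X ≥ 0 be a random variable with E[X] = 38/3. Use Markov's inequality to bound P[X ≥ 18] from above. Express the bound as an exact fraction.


μ = E[X] = 38/3, a = 18.
Markov: P[X ≥ 18] ≤ μ/a = (38/3)/18 = 19/27.
Numerically: ≈ 0.70370.
(Since a = 18 > μ = 12.66667, the bound 19/27 is < 1 and informative.)

P[X ≥ 18] ≤ 19/27 ≈ 0.70370.


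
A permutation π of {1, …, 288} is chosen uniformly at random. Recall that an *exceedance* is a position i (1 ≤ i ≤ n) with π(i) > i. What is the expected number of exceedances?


Write X = Σ_{i=1}^{288} X_i, where X_i = 1_{π(i) > i}.
For each fixed i, π(i) is uniform over {1, …, 288} (marginal of a uniform permutation), so P[π(i) > i] = (n − i)/n. Summing: Σ_{i=1}^{288} (n − i)/n = (0 + 1 + … + 287)/288 = 288(288 − 1)/(2·288) = (288 − 1)/2.
Hence E[X] = Σ_{i=1}^{288} (288 − i)/288 = 287/2 ≈ 143.500000.

E[X] = 287/2 = 143.500000.


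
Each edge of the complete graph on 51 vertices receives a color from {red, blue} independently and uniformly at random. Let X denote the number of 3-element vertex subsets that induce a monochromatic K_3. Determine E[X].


Let X = Σ_S X_S over the C(51, 3) = 20825 subsets S of size 3, where X_S = 1 if the K_3 on S is monochromatic.
For a fixed S, the K_3 on S has C(3, 2) = 3 edges. P[all 3 edges red] = (1/2)^3, and likewise for blue, so P[monochromatic] = 2·(1/2)^3 = 2^{1 − 3} = 1/4.
Summing: E[X] = C(51, 3) · 2^{1 − 3} = 20825 · 1/4 = 20825/4.
Numerically: E[X] ≈ 5206.250000.

E[X] = C(51,3)·2^(1−C(3,2)) = 20825/4 ≈ 5206.250000.


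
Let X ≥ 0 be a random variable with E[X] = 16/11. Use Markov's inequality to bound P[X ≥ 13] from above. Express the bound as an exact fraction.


μ = E[X] = 16/11, a = 13.
Markov: P[X ≥ 13] ≤ μ/a = (16/11)/13 = 16/143.
Numerically: ≈ 0.1119.
(Since a = 13 > μ = 1.4545, the bound 16/143 is < 1 and informative.)

P[X ≥ 13] ≤ 16/143 ≈ 0.1119.


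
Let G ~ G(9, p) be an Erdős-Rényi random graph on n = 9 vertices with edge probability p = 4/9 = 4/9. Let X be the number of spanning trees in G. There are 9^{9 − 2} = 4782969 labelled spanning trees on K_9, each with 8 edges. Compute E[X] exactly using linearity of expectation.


K_9 has 9^{9 − 2} = 4782969 labelled spanning trees.
For each such spanning tree H, let X_H = 1 if all 8 edges of H are present in G. Then P[X_H = 1] = p^{8} = (4/9)^{8} = 65536/43046721.
By linearity: E[X] = Σ_H E[X_H] = 4782969 · p^{8} = 4782969 · 65536/43046721 = 65536/9.
Numerically: E[X] ≈ 7282.

E[X] = 4782969 · (4/9)^{8} = 65536/9 ≈ 7282.


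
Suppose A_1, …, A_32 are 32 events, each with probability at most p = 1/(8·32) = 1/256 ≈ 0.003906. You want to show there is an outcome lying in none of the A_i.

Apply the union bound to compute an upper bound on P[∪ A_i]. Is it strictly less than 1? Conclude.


Union bound: P[∪_{i=1}^{32} A_i] ≤ Σ_i P[A_i] ≤ 32·p = 32·(1/256) = 1/8.
Numerically: 1/8 ≈ 0.125000.
Is 1/8 < 1? YES.
Since P[∪ A_i] ≤ 1/8 < 1, the complement has P[∩ A_i^c] ≥ 1 − 1/8 = 7/8 > 0, so some outcome avoids every A_i.

32·p = 1/8 ≈ 0.125000; existence CERTIFIED by the union bound.


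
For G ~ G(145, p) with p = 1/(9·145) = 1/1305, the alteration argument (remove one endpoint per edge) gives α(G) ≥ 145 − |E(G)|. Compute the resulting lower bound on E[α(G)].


E[|E(G)|] = C(145, 2)·p = 10440 · (1/1305) = 8.
E[α(G)] ≥ n − E[|E(G)|] = 145 − 8 = 137.
Numerically: ≈ 137.0000.
(This is only a lower bound; the true E[α(G)] may be larger.)

E[α(G)] ≥ 137 ≈ 137.0000.


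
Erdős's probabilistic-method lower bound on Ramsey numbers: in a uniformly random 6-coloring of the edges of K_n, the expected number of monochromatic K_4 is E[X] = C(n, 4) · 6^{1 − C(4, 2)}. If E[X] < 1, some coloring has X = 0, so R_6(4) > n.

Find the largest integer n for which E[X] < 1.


We need C(n, 4) · 6^{1 − 6} < 1, i.e. C(n, 4) < 6^{6 − 1} = 7776.
Check values of n near the boundary:
  n = 21: C(21, 4) = 5985; 5985 < 7776? YES
  n = 22: C(22, 4) = 7315; 7315 < 7776? YES
  n = 23: C(23, 4) = 8855; 8855 < 7776? NO
  n = 24: C(24, 4) = 10626; 10626 < 7776? NO
  n = 25: C(25, 4) = 12650; 12650 < 7776? NO
The largest n with C(n, 4) < 7776 is n = 22 (where E[X] = 7315/7776 ≈ 0.94072). Hence R_6(4) > 22, i.e. R_6(4) ≥ 23.

Largest n = 22; hence R_6(4) > 22.


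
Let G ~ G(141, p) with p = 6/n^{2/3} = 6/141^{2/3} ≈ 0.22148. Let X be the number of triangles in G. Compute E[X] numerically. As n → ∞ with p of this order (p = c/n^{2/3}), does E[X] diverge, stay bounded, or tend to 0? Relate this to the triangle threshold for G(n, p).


Number of potential triangles: C(141, 3) = 457310.
Each occurs with probability p³ ≈ (0.22148)³ ≈ 1.0864645e-02.
By linearity: E[X] = C(141, 3)·p³ ≈ 457310 · 1.0864645e-02 ≈ 4968.51064.
Since α = 2/3 < 1, p = c/n^{2/3} ≫ 1/n is above the triangle threshold p ~ 1/n. Asymptotically E[X] ~ (c³/6)·n^{3(1−α)} = (6³/6)·n^{1} → ∞; triangles are abundant w.h.p.

E[X] ≈ 4968.51064; in regime p = Θ(1/n^{2/3}) E[X] diverges (above the triangle threshold p ~ 1/n).


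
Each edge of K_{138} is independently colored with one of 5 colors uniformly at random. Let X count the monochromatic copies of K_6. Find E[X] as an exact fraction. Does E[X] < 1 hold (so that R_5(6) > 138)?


E[X] = C(138, 6) · 5^{1 − 15} = 8592039666 · 5^{−14} = 8592039666/6103515625.
As a reduced fraction: E[X] = 8592039666/6103515625 ≈ 1.408.
Is E[X] < 1? NO.
Since E[X] ≥ 1, the first-moment bound is inconclusive at n = 138; it does NOT by itself certify R_5(6) > 138.

E[X] = 8592039666/6103515625 ≈ 1.408; E[X] ≥ 1; first-moment method inconclusive here.


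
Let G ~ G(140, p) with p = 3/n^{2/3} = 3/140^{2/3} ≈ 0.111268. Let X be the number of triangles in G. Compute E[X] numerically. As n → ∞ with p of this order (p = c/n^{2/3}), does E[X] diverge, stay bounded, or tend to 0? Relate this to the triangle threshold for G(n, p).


Number of potential triangles: C(140, 3) = 447580.
Each occurs with probability p³ ≈ (0.111268)³ ≈ 1.37755102e-03.
By linearity: E[X] = C(140, 3)·p³ ≈ 447580 · 1.37755102e-03 ≈ 616.564286.
Since α = 2/3 < 1, p = c/n^{2/3} ≫ 1/n is above the triangle threshold p ~ 1/n. Asymptotically E[X] ~ (c³/6)·n^{3(1−α)} = (3³/6)·n^{1} → ∞; triangles are abundant w.h.p.

E[X] ≈ 616.564286; in regime p = Θ(1/n^{2/3}) E[X] diverges (above the triangle threshold p ~ 1/n).


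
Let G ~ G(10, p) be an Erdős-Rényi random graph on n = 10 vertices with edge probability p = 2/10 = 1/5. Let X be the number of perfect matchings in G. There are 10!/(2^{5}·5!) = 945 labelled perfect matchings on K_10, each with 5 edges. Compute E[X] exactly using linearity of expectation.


K_10 has 10!/(2^{5}·5!) = 945 labelled perfect matchings.
For each such perfect matching H, let X_H = 1 if all 5 edges of H are present in G. Then P[X_H = 1] = p^{5} = (1/5)^{5} = 1/3125.
Summing the indicators: E[X] = Σ_H E[X_H] = 945 · p^{5} = 945 · 1/3125 = 189/625.
Numerically: E[X] ≈ 0.3024.

E[X] = 945 · (1/5)^{5} = 189/625 ≈ 0.3024.


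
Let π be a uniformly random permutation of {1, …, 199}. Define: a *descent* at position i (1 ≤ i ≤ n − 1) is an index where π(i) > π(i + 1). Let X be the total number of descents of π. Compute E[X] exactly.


Write X = Σ X_I over i = 1, …, 198, with X_I the indicator of one descent.
There are 198 indicators.
For each fixed i, the pair (π(i), π(i+1)) is a uniformly random ordered pair of distinct values from {1, …, 199}; by symmetry P[π(i) > π(i+1)] = 1/2.
By linearity: E[X] = 198 · (1/2) = (199 − 1) · (1/2) = 99 ≈ 99.0000.

E[X] = 99 = 99.0000.


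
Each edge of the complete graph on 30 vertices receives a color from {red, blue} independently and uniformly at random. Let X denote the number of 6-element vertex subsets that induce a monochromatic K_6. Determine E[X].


Let X = Σ_S X_S over the C(30, 6) = 593775 subsets S of size 6, where X_S = 1 if the K_6 on S is monochromatic.
For a fixed S, the K_6 on S has C(6, 2) = 15 edges. P[all 15 edges red] = (1/2)^15, and likewise for blue, so P[monochromatic] = 2·(1/2)^15 = 2^{1 − 15} = 1/16384.
By linearity of expectation: E[X] = C(30, 6) · 2^{1 − 15} = 593775 · 1/16384 = 593775/16384.
Numerically: E[X] ≈ 36.2411.

E[X] = C(30,6)·2^(1−C(6,2)) = 593775/16384 ≈ 36.2411.


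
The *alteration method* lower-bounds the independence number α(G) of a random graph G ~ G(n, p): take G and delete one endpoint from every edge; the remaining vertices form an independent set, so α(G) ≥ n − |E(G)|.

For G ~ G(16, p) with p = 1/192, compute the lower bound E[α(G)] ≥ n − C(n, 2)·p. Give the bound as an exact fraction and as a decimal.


E[|E(G)|] = C(16, 2)·p = 120 · (1/192) = 5/8.
E[α(G)] ≥ n − E[|E(G)|] = 16 − 5/8 = 123/8.
Numerically: ≈ 15.375.
(This is only a lower bound; the true E[α(G)] may be larger.)

E[α(G)] ≥ 123/8 ≈ 15.375.


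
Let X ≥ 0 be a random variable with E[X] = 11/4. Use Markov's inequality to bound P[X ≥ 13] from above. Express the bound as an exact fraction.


μ = E[X] = 11/4, a = 13.
Markov: P[X ≥ 13] ≤ μ/a = (11/4)/13 = 11/52.
Numerically: ≈ 0.2115.
(Since a = 13 > μ = 2.7500, the bound 11/52 is < 1 and informative.)

P[X ≥ 13] ≤ 11/52 ≈ 0.2115.


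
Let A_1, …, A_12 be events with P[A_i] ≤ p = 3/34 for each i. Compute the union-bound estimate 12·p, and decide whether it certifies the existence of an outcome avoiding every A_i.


Union bound: P[∪_{i=1}^{12} A_i] ≤ Σ_i P[A_i] ≤ 12·p = 12·(3/34) = 18/17.
Numerically: 18/17 ≈ 1.0588235.
Is 18/17 < 1? NO.
Since the bound 18/17 is ≥ 1, the union bound is uninformative here; it does NOT by itself certify existence.

12·p = 18/17 ≈ 1.0588235; existence NOT certified by the union bound.


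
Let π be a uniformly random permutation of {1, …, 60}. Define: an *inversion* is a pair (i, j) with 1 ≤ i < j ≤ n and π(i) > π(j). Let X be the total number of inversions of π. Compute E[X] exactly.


Write X = Σ X_I over the C(60, 2) = 1770 pairs i < j, with X_I the indicator of one inversion.
There are 1770 indicators.
For each fixed pair i < j, the values π(i) and π(j) are two distinct elements of {1, …, 60} in uniformly random order; by symmetry P[π(i) > π(j)] = 1/2.
By linearity: E[X] = 1770 · (1/2) = C(60, 2) · (1/2) = 1770/2 = 885 ≈ 885.000.

E[X] = 885 = 885.000.


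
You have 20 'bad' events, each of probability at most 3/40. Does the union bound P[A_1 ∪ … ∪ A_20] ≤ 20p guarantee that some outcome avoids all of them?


Union bound: P[∪_{i=1}^{20} A_i] ≤ Σ_i P[A_i] ≤ 20·p = 20·(3/40) = 3/2.
Numerically: 3/2 ≈ 1.50000.
Is 3/2 < 1? NO.
Since the bound 3/2 is ≥ 1, the union bound is uninformative here; it does NOT by itself certify existence.

20·p = 3/2 ≈ 1.50000; existence NOT certified by the union bound.


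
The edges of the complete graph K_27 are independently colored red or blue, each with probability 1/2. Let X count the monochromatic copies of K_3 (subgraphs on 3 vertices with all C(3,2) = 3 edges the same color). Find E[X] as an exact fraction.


Let X = Σ_S X_S over the C(27, 3) = 2925 subsets S of size 3, where X_S = 1 if the K_3 on S is monochromatic.
For a fixed S, the K_3 on S has C(3, 2) = 3 edges. P[all 3 edges red] = (1/2)^3, and likewise for blue, so P[monochromatic] = 2·(1/2)^3 = 2^{1 − 3} = 1/4.
Summing: E[X] = C(27, 3) · 2^{1 − 3} = 2925 · 1/4 = 2925/4.
Numerically: E[X] ≈ 731.2500.

E[X] = C(27,3)·2^(1−C(3,2)) = 2925/4 ≈ 731.2500.


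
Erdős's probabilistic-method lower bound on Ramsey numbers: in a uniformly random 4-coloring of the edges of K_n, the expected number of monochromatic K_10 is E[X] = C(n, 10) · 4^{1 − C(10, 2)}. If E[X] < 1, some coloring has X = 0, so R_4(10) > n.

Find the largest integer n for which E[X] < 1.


We need C(n, 10) · 4^{1 − 45} < 1, i.e. C(n, 10) < 4^{45 − 1} = 309485009821345068724781056.
Check values of n near the boundary:
  n = 2018: C(2018, 10) = 301820606687612220663963508; 301820606687612220663963508 < 309485009821345068724781056? YES
  n = 2019: C(2019, 10) = 303322949179835278009229628; 303322949179835278009229628 < 309485009821345068724781056? YES
  n = 2020: C(2020, 10) = 304832018578739931133653656; 304832018578739931133653656 < 309485009821345068724781056? YES
  n = 2021: C(2021, 10) = 306347841644770462864800616; 306347841644770462864800616 < 309485009821345068724781056? YES
  n = 2022: C(2022, 10) = 307870445231474093395937796; 307870445231474093395937796 < 309485009821345068724781056? YES
  n = 2023: C(2023, 10) = 309399856285778485315440716; 309399856285778485315440716 < 309485009821345068724781056? YES
  n = 2024: C(2024, 10) = 310936101848269937576192656; 310936101848269937576192656 < 309485009821345068724781056? NO
The largest n with C(n, 10) < 309485009821345068724781056 is n = 2023 (where E[X] = 77349964071444621328860179/77371252455336267181195264 ≈ 0.999725). Hence R_4(10) > 2023, i.e. R_4(10) ≥ 2024.

Largest n = 2023; hence R_4(10) > 2023.


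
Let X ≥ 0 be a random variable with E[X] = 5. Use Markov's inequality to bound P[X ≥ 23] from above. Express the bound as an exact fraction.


μ = E[X] = 5, a = 23.
Markov: P[X ≥ 23] ≤ μ/a = (5)/23 = 5/23.
Numerically: ≈ 0.2174.
(Since a = 23 > μ = 5.0000, the bound 5/23 is < 1 and informative.)

P[X ≥ 23] ≤ 5/23 ≈ 0.2174.


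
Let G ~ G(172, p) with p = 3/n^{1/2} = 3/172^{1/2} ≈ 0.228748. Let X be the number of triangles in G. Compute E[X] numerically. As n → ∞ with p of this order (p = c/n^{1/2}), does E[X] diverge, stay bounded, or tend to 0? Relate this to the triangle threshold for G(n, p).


Number of potential triangles: C(172, 3) = 833340.
Each occurs with probability p³ ≈ (0.228748)³ ≈ 1.19693645e-02.
By linearity: E[X] = C(172, 3)·p³ ≈ 833340 · 1.19693645e-02 ≈ 9974.550239.
Since α = 1/2 < 1, p = c/n^{1/2} ≫ 1/n is above the triangle threshold p ~ 1/n. Asymptotically E[X] ~ (c³/6)·n^{3(1−α)} = (3³/6)·n^{1.5} → ∞; triangles are abundant w.h.p.

E[X] ≈ 9974.550239; in regime p = Θ(1/n^{1/2}) E[X] diverges (above the triangle threshold p ~ 1/n).


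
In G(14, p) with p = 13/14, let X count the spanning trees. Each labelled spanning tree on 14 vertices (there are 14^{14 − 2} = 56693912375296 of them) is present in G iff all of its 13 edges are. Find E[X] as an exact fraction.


K_14 has 14^{14 − 2} = 56693912375296 labelled spanning trees.
For each such spanning tree H, let X_H = 1 if all 13 edges of H are present in G. Then P[X_H = 1] = p^{13} = (13/14)^{13} = 302875106592253/793714773254144.
Summing the indicators: E[X] = Σ_H E[X_H] = 56693912375296 · p^{13} = 56693912375296 · 302875106592253/793714773254144 = 302875106592253/14.
Numerically: E[X] ≈ 2.16339e+13.

E[X] = 56693912375296 · (13/14)^{13} = 302875106592253/14 ≈ 2.16339e+13.


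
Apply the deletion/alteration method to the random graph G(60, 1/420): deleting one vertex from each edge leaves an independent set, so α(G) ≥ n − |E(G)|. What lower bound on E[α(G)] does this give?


E[|E(G)|] = C(60, 2)·p = 1770 · (1/420) = 59/14.
E[α(G)] ≥ n − E[|E(G)|] = 60 − 59/14 = 781/14.
Numerically: ≈ 55.786.
(This is only a lower bound; the true E[α(G)] may be larger.)

E[α(G)] ≥ 781/14 ≈ 55.786.


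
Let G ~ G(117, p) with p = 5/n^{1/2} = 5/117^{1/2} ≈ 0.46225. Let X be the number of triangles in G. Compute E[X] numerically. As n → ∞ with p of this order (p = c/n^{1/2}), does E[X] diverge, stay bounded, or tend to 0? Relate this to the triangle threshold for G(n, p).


Number of potential triangles: C(117, 3) = 260130.
Each occurs with probability p³ ≈ (0.46225)³ ≈ 9.8771402e-02.
By linearity: E[X] = C(117, 3)·p³ ≈ 260130 · 9.8771402e-02 ≈ 25693.40492.
Since α = 1/2 < 1, p = c/n^{1/2} ≫ 1/n is above the triangle threshold p ~ 1/n. Asymptotically E[X] ~ (c³/6)·n^{3(1−α)} = (5³/6)·n^{1.5} → ∞; triangles are abundant w.h.p.

E[X] ≈ 25693.40492; in regime p = Θ(1/n^{1/2}) E[X] diverges (above the triangle threshold p ~ 1/n).


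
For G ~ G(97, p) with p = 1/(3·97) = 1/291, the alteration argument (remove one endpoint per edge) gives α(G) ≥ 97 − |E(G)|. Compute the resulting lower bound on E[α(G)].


E[|E(G)|] = C(97, 2)·p = 4656 · (1/291) = 16.
E[α(G)] ≥ n − E[|E(G)|] = 97 − 16 = 81.
Numerically: ≈ 81.000.
(This is only a lower bound; the true E[α(G)] may be larger.)

E[α(G)] ≥ 81 ≈ 81.000.


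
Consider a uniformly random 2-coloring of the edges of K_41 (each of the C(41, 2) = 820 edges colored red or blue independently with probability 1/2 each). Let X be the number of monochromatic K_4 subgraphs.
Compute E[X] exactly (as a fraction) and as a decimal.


Let X = Σ_S X_S over the C(41, 4) = 101270 subsets S of size 4, where X_S = 1 if the K_4 on S is monochromatic.
For a fixed S, the K_4 on S has C(4, 2) = 6 edges. P[all 6 edges red] = (1/2)^6, and likewise for blue, so P[monochromatic] = 2·(1/2)^6 = 2^{1 − 6} = 1/32.
By linearity: E[X] = C(41, 4) · 2^{1 − 6} = 101270 · 1/32 = 50635/16.
Numerically: E[X] ≈ 3164.688.

E[X] = C(41,4)·2^(1−C(4,2)) = 50635/16 ≈ 3164.688.


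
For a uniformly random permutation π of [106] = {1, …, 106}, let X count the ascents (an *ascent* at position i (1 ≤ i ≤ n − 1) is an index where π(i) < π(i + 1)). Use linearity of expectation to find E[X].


Write X = Σ X_I over i = 1, …, 105, with X_I the indicator of one ascent.
There are 105 indicators.
For each fixed i, the pair (π(i), π(i+1)) is a uniformly random ordered pair of distinct values from {1, …, 106}; by symmetry P[π(i) < π(i+1)] = 1/2.
By linearity: E[X] = 105 · (1/2) = (106 − 1) · (1/2) = 105/2 ≈ 52.5000.

E[X] = 105/2 = 52.5000.


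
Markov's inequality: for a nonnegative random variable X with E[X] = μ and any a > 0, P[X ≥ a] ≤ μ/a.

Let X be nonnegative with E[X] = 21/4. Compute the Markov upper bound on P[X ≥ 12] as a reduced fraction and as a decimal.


μ = E[X] = 21/4, a = 12.
Markov: P[X ≥ 12] ≤ μ/a = (21/4)/12 = 7/16.
Numerically: ≈ 0.438.
(Since a = 12 > μ = 5.250, the bound 7/16 is < 1 and informative.)

P[X ≥ 12] ≤ 7/16 ≈ 0.438.


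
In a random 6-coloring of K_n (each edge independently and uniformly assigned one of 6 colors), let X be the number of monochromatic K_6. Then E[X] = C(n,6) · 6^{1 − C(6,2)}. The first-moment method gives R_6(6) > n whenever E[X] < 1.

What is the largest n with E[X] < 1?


We need C(n, 6) · 6^{1 − 15} < 1, i.e. C(n, 6) < 6^{15 − 1} = 78364164096.
Check values of n near the boundary:
  n = 193: C(193, 6) = 66364016544; 66364016544 < 78364164096? YES
  n = 194: C(194, 6) = 68482017072; 68482017072 < 78364164096? YES
  n = 195: C(195, 6) = 70656049360; 70656049360 < 78364164096? YES
  n = 196: C(196, 6) = 72887293024; 72887293024 < 78364164096? YES
  n = 197: C(197, 6) = 75176946208; 75176946208 < 78364164096? YES
  n = 198: C(198, 6) = 77526225777; 77526225777 < 78364164096? YES
  n = 199: C(199, 6) = 79936367511; 79936367511 < 78364164096? NO
  n = 200: C(200, 6) = 82408626300; 82408626300 < 78364164096? NO
The largest n with C(n, 6) < 78364164096 is n = 198 (where E[X] = 25842075259/26121388032 ≈ 0.989307). Hence R_6(6) > 198, i.e. R_6(6) ≥ 199.

Largest n = 198; hence R_6(6) > 198.


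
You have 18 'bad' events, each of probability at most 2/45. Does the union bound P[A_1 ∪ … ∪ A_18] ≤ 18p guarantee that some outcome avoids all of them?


Union bound: P[∪_{i=1}^{18} A_i] ≤ Σ_i P[A_i] ≤ 18·p = 18·(2/45) = 4/5.
Numerically: 4/5 ≈ 0.800.
Is 4/5 < 1? YES.
Since P[∪ A_i] ≤ 4/5 < 1, the complement has P[∩ A_i^c] ≥ 1 − 4/5 = 1/5 > 0, so some outcome avoids every A_i.

18·p = 4/5 ≈ 0.800; existence CERTIFIED by the union bound.


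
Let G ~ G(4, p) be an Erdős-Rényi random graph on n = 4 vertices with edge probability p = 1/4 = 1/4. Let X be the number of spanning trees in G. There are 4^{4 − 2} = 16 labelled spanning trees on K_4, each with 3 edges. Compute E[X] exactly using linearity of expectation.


K_4 has 4^{4 − 2} = 16 labelled spanning trees.
For each such spanning tree H, let X_H = 1 if all 3 edges of H are present in G. Then P[X_H = 1] = p^{3} = (1/4)^{3} = 1/64.
By linearity of expectation: E[X] = Σ_H E[X_H] = 16 · p^{3} = 16 · 1/64 = 1/4.
Numerically: E[X] ≈ 0.25.

E[X] = 16 · (1/4)^{3} = 1/4 ≈ 0.25.


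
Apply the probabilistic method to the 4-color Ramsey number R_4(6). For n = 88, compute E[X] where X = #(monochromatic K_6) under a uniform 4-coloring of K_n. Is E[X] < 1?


E[X] = C(88, 6) · 4^{1 − 15} = 541931236 · 4^{−14} = 541931236/268435456.
As a reduced fraction: E[X] = 135482809/67108864 ≈ 2.018851.
Is E[X] < 1? NO.
Since E[X] ≥ 1, the first-moment bound is inconclusive at n = 88; it does NOT by itself certify R_4(6) > 88.

E[X] = 135482809/67108864 ≈ 2.018851; E[X] ≥ 1; first-moment method inconclusive here.


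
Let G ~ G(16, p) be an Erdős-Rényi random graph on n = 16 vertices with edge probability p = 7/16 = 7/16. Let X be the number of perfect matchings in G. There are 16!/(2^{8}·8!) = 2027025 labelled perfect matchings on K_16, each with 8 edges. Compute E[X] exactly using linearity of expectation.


K_16 has 16!/(2^{8}·8!) = 2027025 labelled perfect matchings.
For each such perfect matching H, let X_H = 1 if all 8 edges of H are present in G. Then P[X_H = 1] = p^{8} = (7/16)^{8} = 5764801/4294967296.
By linearity: E[X] = Σ_H E[X_H] = 2027025 · p^{8} = 2027025 · 5764801/4294967296 = 11685395747025/4294967296.
Numerically: E[X] ≈ 2720.72.

E[X] = 2027025 · (7/16)^{8} = 11685395747025/4294967296 ≈ 2720.72.


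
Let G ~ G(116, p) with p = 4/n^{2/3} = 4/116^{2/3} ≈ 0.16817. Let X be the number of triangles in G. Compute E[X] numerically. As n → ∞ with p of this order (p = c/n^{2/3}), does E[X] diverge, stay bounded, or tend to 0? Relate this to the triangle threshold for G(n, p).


Number of potential triangles: C(116, 3) = 253460.
Each occurs with probability p³ ≈ (0.16817)³ ≈ 4.7562426e-03.
By linearity: E[X] = C(116, 3)·p³ ≈ 253460 · 4.7562426e-03 ≈ 1205.51724.
Since α = 2/3 < 1, p = c/n^{2/3} ≫ 1/n is above the triangle threshold p ~ 1/n. Asymptotically E[X] ~ (c³/6)·n^{3(1−α)} = (4³/6)·n^{1} → ∞; triangles are abundant w.h.p.

E[X] ≈ 1205.51724; in regime p = Θ(1/n^{2/3}) E[X] diverges (above the triangle threshold p ~ 1/n).


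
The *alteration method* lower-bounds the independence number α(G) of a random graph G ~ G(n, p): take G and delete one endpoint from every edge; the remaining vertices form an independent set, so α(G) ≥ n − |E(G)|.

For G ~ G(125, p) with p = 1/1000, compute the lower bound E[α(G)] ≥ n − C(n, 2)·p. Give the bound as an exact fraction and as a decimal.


E[|E(G)|] = C(125, 2)·p = 7750 · (1/1000) = 31/4.
E[α(G)] ≥ n − E[|E(G)|] = 125 − 31/4 = 469/4.
Numerically: ≈ 117.250.
(This is only a lower bound; the true E[α(G)] may be larger.)

E[α(G)] ≥ 469/4 ≈ 117.250.


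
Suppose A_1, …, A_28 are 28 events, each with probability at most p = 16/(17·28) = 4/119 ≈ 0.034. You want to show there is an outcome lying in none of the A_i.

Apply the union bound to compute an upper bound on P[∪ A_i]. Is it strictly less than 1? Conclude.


Union bound: P[∪_{i=1}^{28} A_i] ≤ Σ_i P[A_i] ≤ 28·p = 28·(4/119) = 16/17.
Numerically: 16/17 ≈ 0.941.
Is 16/17 < 1? YES.
Since P[∪ A_i] ≤ 16/17 < 1, the complement has P[∩ A_i^c] ≥ 1 − 16/17 = 1/17 > 0, so some outcome avoids every A_i.

28·p = 16/17 ≈ 0.941; existence CERTIFIED by the union bound.


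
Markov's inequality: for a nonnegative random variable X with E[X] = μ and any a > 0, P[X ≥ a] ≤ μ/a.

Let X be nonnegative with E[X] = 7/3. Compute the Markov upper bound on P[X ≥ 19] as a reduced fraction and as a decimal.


μ = E[X] = 7/3, a = 19.
Markov: P[X ≥ 19] ≤ μ/a = (7/3)/19 = 7/57.
Numerically: ≈ 0.12281.
(Since a = 19 > μ = 2.33333, the bound 7/57 is < 1 and informative.)

P[X ≥ 19] ≤ 7/57 ≈ 0.12281.


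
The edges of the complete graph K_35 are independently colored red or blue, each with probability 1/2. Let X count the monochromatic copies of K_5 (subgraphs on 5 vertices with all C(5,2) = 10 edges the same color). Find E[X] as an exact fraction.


Let X = Σ_S X_S over the C(35, 5) = 324632 subsets S of size 5, where X_S = 1 if the K_5 on S is monochromatic.
For a fixed S, the K_5 on S has C(5, 2) = 10 edges. P[all 10 edges red] = (1/2)^10, and likewise for blue, so P[monochromatic] = 2·(1/2)^10 = 2^{1 − 10} = 1/512.
By linearity: E[X] = C(35, 5) · 2^{1 − 10} = 324632 · 1/512 = 40579/64.
Numerically: E[X] ≈ 634.047.

E[X] = C(35,5)·2^(1−C(5,2)) = 40579/64 ≈ 634.047.


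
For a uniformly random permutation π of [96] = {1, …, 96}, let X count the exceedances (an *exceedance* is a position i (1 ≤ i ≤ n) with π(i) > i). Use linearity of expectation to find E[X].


Write X = Σ_{i=1}^{96} X_i, where X_i = 1_{π(i) > i}.
For each fixed i, π(i) is uniform over {1, …, 96} (marginal of a uniform permutation), so P[π(i) > i] = (n − i)/n. Summing: Σ_{i=1}^{96} (n − i)/n = (0 + 1 + … + 95)/96 = 96(96 − 1)/(2·96) = (96 − 1)/2.
Hence E[X] = Σ_{i=1}^{96} (96 − i)/96 = 95/2 ≈ 47.5000.

E[X] = 95/2 = 47.5000.


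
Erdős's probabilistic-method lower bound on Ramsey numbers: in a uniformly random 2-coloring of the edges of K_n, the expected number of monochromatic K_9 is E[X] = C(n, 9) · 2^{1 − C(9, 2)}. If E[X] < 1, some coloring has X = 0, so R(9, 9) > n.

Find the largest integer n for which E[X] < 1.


We need C(n, 9) · 2^{1 − 36} < 1, i.e. C(n, 9) < 2^{36 − 1} = 34359738368.
Check values of n near the boundary:
  n = 59: C(59, 9) = 12565671261; 12565671261 < 34359738368? YES
  n = 60: C(60, 9) = 14783142660; 14783142660 < 34359738368? YES
  n = 61: C(61, 9) = 17341763505; 17341763505 < 34359738368? YES
  n = 62: C(62, 9) = 20286591270; 20286591270 < 34359738368? YES
  n = 63: C(63, 9) = 23667689815; 23667689815 < 34359738368? YES
  n = 64: C(64, 9) = 27540584512; 27540584512 < 34359738368? YES
  n = 65: C(65, 9) = 31966749880; 31966749880 < 34359738368? YES
  n = 66: C(66, 9) = 37014131440; 37014131440 < 34359738368? NO
  n = 67: C(67, 9) = 42757703560; 42757703560 < 34359738368? NO
  n = 68: C(68, 9) = 49280065120; 49280065120 < 34359738368? NO
The largest n with C(n, 9) < 34359738368 is n = 65 (where E[X] = 3995843735/4294967296 ≈ 0.930). Hence R(9, 9) > 65, i.e. R(9, 9) ≥ 66.

Largest n = 65; hence R(9, 9) > 65.


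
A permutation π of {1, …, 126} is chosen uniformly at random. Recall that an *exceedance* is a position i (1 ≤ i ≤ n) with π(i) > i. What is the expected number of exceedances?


Write X = Σ_{i=1}^{126} X_i, where X_i = 1_{π(i) > i}.
For each fixed i, π(i) is uniform over {1, …, 126} (marginal of a uniform permutation), so P[π(i) > i] = (n − i)/n. Summing: Σ_{i=1}^{126} (n − i)/n = (0 + 1 + … + 125)/126 = 126(126 − 1)/(2·126) = (126 − 1)/2.
Hence E[X] = Σ_{i=1}^{126} (126 − i)/126 = 125/2 ≈ 62.500.

E[X] = 125/2 = 62.500.


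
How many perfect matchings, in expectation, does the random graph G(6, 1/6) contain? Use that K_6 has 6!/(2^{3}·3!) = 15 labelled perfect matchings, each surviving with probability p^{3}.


K_6 has 6!/(2^{3}·3!) = 15 labelled perfect matchings.
For each such perfect matching H, let X_H = 1 if all 3 edges of H are present in G. Then P[X_H = 1] = p^{3} = (1/6)^{3} = 1/216.
By linearity: E[X] = Σ_H E[X_H] = 15 · p^{3} = 15 · 1/216 = 5/72.
Numerically: E[X] ≈ 0.06944.

E[X] = 15 · (1/6)^{3} = 5/72 ≈ 0.06944.


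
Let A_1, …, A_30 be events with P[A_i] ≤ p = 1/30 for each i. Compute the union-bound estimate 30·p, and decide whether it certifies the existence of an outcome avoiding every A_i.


Union bound: P[∪_{i=1}^{30} A_i] ≤ Σ_i P[A_i] ≤ 30·p = 30·(1/30) = 1.
Numerically: 1 ≈ 1.000.
Is 1 < 1? NO.
Since the bound 1 is ≥ 1, the union bound is uninformative here; it does NOT by itself certify existence.

30·p = 1 ≈ 1.000; existence NOT certified by the union bound.


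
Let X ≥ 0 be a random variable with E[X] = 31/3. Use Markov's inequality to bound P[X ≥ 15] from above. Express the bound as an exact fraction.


μ = E[X] = 31/3, a = 15.
Markov: P[X ≥ 15] ≤ μ/a = (31/3)/15 = 31/45.
Numerically: ≈ 0.689.
(Since a = 15 > μ = 10.333, the bound 31/45 is < 1 and informative.)

P[X ≥ 15] ≤ 31/45 ≈ 0.689.


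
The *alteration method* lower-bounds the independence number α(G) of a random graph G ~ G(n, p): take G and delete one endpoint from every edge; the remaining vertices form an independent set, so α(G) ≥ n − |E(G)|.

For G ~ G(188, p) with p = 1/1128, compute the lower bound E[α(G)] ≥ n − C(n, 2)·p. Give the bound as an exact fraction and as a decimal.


E[|E(G)|] = C(188, 2)·p = 17578 · (1/1128) = 187/12.
E[α(G)] ≥ n − E[|E(G)|] = 188 − 187/12 = 2069/12.
Numerically: ≈ 172.4167.
(This is only a lower bound; the true E[α(G)] may be larger.)

E[α(G)] ≥ 2069/12 ≈ 172.4167.


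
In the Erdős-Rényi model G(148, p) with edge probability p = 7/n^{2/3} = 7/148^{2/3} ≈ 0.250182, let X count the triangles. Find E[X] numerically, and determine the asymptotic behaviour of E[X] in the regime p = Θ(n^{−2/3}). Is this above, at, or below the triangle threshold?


Number of potential triangles: C(148, 3) = 529396.
Each occurs with probability p³ ≈ (0.250182)³ ≈ 1.56592403e-02.
By linearity: E[X] = C(148, 3)·p³ ≈ 529396 · 1.56592403e-02 ≈ 8289.939189.
Since α = 2/3 < 1, p = c/n^{2/3} ≫ 1/n is above the triangle threshold p ~ 1/n. Asymptotically E[X] ~ (c³/6)·n^{3(1−α)} = (7³/6)·n^{1} → ∞; triangles are abundant w.h.p.

E[X] ≈ 8289.939189; in regime p = Θ(1/n^{2/3}) E[X] diverges (above the triangle threshold p ~ 1/n).


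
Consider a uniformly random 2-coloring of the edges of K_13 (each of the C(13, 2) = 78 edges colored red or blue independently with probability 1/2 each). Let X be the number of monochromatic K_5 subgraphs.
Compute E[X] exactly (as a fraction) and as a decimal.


Let X = Σ_S X_S over the C(13, 5) = 1287 subsets S of size 5, where X_S = 1 if the K_5 on S is monochromatic.
For a fixed S, the K_5 on S has C(5, 2) = 10 edges. P[all 10 edges red] = (1/2)^10, and likewise for blue, so P[monochromatic] = 2·(1/2)^10 = 2^{1 − 10} = 1/512.
Summing: E[X] = C(13, 5) · 2^{1 − 10} = 1287 · 1/512 = 1287/512.
Numerically: E[X] ≈ 2.5137.

E[X] = C(13,5)·2^(1−C(5,2)) = 1287/512 ≈ 2.5137.


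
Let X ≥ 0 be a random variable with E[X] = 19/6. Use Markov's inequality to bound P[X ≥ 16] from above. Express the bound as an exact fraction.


μ = E[X] = 19/6, a = 16.
Markov: P[X ≥ 16] ≤ μ/a = (19/6)/16 = 19/96.
Numerically: ≈ 0.198.
(Since a = 16 > μ = 3.167, the bound 19/96 is < 1 and informative.)

P[X ≥ 16] ≤ 19/96 ≈ 0.198.


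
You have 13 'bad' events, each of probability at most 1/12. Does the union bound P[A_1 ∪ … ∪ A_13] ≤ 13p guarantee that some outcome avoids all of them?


Union bound: P[∪_{i=1}^{13} A_i] ≤ Σ_i P[A_i] ≤ 13·p = 13·(1/12) = 13/12.
Numerically: 13/12 ≈ 1.083.
Is 13/12 < 1? NO.
Since the bound 13/12 is ≥ 1, the union bound is uninformative here; it does NOT by itself certify existence.

13·p = 13/12 ≈ 1.083; existence NOT certified by the union bound.


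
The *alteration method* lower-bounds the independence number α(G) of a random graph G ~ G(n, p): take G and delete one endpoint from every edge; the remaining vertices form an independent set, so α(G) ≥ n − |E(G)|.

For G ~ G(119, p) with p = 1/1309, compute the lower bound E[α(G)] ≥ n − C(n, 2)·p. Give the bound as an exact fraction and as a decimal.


E[|E(G)|] = C(119, 2)·p = 7021 · (1/1309) = 59/11.
E[α(G)] ≥ n − E[|E(G)|] = 119 − 59/11 = 1250/11.
Numerically: ≈ 113.636.
(This is only a lower bound; the true E[α(G)] may be larger.)

E[α(G)] ≥ 1250/11 ≈ 113.636.


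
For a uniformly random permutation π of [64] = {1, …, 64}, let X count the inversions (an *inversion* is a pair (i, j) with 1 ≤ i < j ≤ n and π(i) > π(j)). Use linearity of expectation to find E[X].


Write X = Σ X_I over the C(64, 2) = 2016 pairs i < j, with X_I the indicator of one inversion.
There are 2016 indicators.
For each fixed pair i < j, the values π(i) and π(j) are two distinct elements of {1, …, 64} in uniformly random order; by symmetry P[π(i) > π(j)] = 1/2.
By linearity: E[X] = 2016 · (1/2) = C(64, 2) · (1/2) = 2016/2 = 1008 ≈ 1008.0000.

E[X] = 1008 = 1008.0000.


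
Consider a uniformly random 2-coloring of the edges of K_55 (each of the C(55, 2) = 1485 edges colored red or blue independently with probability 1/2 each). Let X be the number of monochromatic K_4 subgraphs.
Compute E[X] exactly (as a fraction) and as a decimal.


Let X = Σ_S X_S over the C(55, 4) = 341055 subsets S of size 4, where X_S = 1 if the K_4 on S is monochromatic.
For a fixed S, the K_4 on S has C(4, 2) = 6 edges. P[all 6 edges red] = (1/2)^6, and likewise for blue, so P[monochromatic] = 2·(1/2)^6 = 2^{1 − 6} = 1/32.
By linearity of expectation: E[X] = C(55, 4) · 2^{1 − 6} = 341055 · 1/32 = 341055/32.
Numerically: E[X] ≈ 10657.969.

E[X] = C(55,4)·2^(1−C(4,2)) = 341055/32 ≈ 10657.969.


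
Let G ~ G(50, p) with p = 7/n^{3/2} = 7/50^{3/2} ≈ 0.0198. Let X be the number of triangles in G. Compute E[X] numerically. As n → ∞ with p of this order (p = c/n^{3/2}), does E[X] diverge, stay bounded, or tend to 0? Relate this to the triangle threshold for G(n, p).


Number of potential triangles: C(50, 3) = 19600.
Each occurs with probability p³ ≈ (0.0198)³ ≈ 7.761204e-06.
By linearity: E[X] = C(50, 3)·p³ ≈ 19600 · 7.761204e-06 ≈ 0.1521.
Since α = 3/2 > 1, p = c/n^{3/2} = o(1/n) is below the triangle threshold p ~ 1/n. Asymptotically E[X] ~ (c³/6)·n^{3(1−α)} = (7³/6)·n^{-1.5} → 0, so by Markov's inequality G has no triangles w.h.p.

E[X] ≈ 0.1521; in regime p = Θ(1/n^{3/2}) E[X] tends to 0 (below the triangle threshold p ~ 1/n).


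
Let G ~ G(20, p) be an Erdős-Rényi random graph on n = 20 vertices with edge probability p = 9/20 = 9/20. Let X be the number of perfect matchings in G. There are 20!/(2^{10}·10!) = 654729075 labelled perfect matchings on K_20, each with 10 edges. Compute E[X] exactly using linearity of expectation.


K_20 has 20!/(2^{10}·10!) = 654729075 labelled perfect matchings.
For each such perfect matching H, let X_H = 1 if all 10 edges of H are present in G. Then P[X_H = 1] = p^{10} = (9/20)^{10} = 3486784401/10240000000000.
Summing the indicators: E[X] = Σ_H E[X_H] = 654729075 · p^{10} = 654729075 · 3486784401/10240000000000 = 91315965023646363/409600000000.
Numerically: E[X] ≈ 222939.

E[X] = 654729075 · (9/20)^{10} = 91315965023646363/409600000000 ≈ 222939.


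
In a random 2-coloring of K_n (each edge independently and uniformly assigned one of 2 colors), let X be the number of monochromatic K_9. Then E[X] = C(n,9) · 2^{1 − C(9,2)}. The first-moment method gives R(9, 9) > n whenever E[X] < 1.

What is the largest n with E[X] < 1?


We need C(n, 9) · 2^{1 − 36} < 1, i.e. C(n, 9) < 2^{36 − 1} = 34359738368.
Check values of n near the boundary:
  n = 63: C(63, 9) = 23667689815; 23667689815 < 34359738368? YES
  n = 64: C(64, 9) = 27540584512; 27540584512 < 34359738368? YES
  n = 65: C(65, 9) = 31966749880; 31966749880 < 34359738368? YES
  n = 66: C(66, 9) = 37014131440; 37014131440 < 34359738368? NO
  n = 67: C(67, 9) = 42757703560; 42757703560 < 34359738368? NO
The largest n with C(n, 9) < 34359738368 is n = 65 (where E[X] = 3995843735/4294967296 ≈ 0.930). Hence R(9, 9) > 65, i.e. R(9, 9) ≥ 66.

Largest n = 65; hence R(9, 9) > 65.


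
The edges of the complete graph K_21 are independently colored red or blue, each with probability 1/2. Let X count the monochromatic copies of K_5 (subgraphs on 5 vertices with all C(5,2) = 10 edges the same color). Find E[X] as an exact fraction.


Let X = Σ_S X_S over the C(21, 5) = 20349 subsets S of size 5, where X_S = 1 if the K_5 on S is monochromatic.
For a fixed S, the K_5 on S has C(5, 2) = 10 edges. P[all 10 edges red] = (1/2)^10, and likewise for blue, so P[monochromatic] = 2·(1/2)^10 = 2^{1 − 10} = 1/512.
By linearity: E[X] = C(21, 5) · 2^{1 − 10} = 20349 · 1/512 = 20349/512.
Numerically: E[X] ≈ 39.74414.

E[X] = C(21,5)·2^(1−C(5,2)) = 20349/512 ≈ 39.74414.


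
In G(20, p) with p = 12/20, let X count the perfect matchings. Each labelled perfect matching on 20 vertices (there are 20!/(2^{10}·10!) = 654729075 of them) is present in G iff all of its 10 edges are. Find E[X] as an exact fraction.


K_20 has 20!/(2^{10}·10!) = 654729075 labelled perfect matchings.
For each such perfect matching H, let X_H = 1 if all 10 edges of H are present in G. Then P[X_H = 1] = p^{10} = (3/5)^{10} = 59049/9765625.
Summing the indicators: E[X] = Σ_H E[X_H] = 654729075 · p^{10} = 654729075 · 59049/9765625 = 1546443885987/390625.
Numerically: E[X] ≈ 3.9589e+06.

E[X] = 654729075 · (3/5)^{10} = 1546443885987/390625 ≈ 3.9589e+06.


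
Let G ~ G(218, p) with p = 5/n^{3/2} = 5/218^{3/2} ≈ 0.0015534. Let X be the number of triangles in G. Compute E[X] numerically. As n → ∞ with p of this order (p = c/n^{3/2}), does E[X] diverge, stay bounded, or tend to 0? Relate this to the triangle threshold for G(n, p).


Number of potential triangles: C(218, 3) = 1703016.
Each occurs with probability p³ ≈ (0.0015534)³ ≈ 3.7484851e-09.
By linearity: E[X] = C(218, 3)·p³ ≈ 1703016 · 3.7484851e-09 ≈ 0.00638.
Since α = 3/2 > 1, p = c/n^{3/2} = o(1/n) is below the triangle threshold p ~ 1/n. Asymptotically E[X] ~ (c³/6)·n^{3(1−α)} = (5³/6)·n^{-1.5} → 0, so by Markov's inequality G has no triangles w.h.p.

E[X] ≈ 0.00638; in regime p = Θ(1/n^{3/2}) E[X] tends to 0 (below the triangle threshold p ~ 1/n).
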